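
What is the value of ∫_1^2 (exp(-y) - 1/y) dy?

-log(2) - exp(-2) + exp(-1)

An antiderivative is F(y) = -log(y) - exp(-y).
Then F(2) - F(1) = (-log(2) - exp(-2)) - (-exp(-1)) = -log(2) - exp(-2) + exp(-1).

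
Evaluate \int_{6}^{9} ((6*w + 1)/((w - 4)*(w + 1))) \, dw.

-4*log(2) - log(7) + 6*log(5)

Factor the denominator: w**2 - 3*w - 4 = (w + 1)(w - 4).
Partial fractions: (6*w + 1)/((w - 4)*(w + 1)) = 1/(w + 1) + 5/(w - 4).
An antiderivative is F(w) = 5*log(w - 4) + log(w + 1).
Then F(9) - F(6) = (log(2) + 6*log(5)) - (log(7) + 5*log(2)) = -4*log(2) - log(7) + 6*log(5).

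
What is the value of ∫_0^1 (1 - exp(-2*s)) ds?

An antiderivative is F(s) = s + exp(-2*s)/2.
Then F(1) - F(0) = (exp(-2)/2 + 1) - (1/2) = (1 + exp(2))*exp(-2)/2.

(1 + exp(2))*exp(-2)/2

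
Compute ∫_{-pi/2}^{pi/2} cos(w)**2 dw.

Use the identity cos^2(w) = (1 + cos(2*w))/2.
An antiderivative is F(w) = w/2 + sin(2*w)/4.
Then F(pi/2) - F(-pi/2) = (pi/4) - (-pi/4) = pi/2.

pi/2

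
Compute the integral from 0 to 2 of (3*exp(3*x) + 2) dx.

3 + exp(6)

An antiderivative is F(x) = exp(3*x) + 2*x.
Then F(2) - F(0) = (4 + exp(6)) - (1) = 3 + exp(6).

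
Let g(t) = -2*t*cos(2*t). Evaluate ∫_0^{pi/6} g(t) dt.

-sqrt(3)*pi/12 + 1/4

Integrate by parts once (u = t, dv = -2*cos(2*t) dt).
An antiderivative is F(t) = -t*sin(2*t) - cos(2*t)/2.
Then F(pi/6) - F(0) = (-sqrt(3)*pi/12 - 1/4) - (-1/2) = -sqrt(3)*pi/12 + 1/4.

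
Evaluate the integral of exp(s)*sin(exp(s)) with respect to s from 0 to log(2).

-cos(2) + cos(1)

Let u = exp(s), so du = exp(s) ds. When s = 0, u = 1; when s = log(2), u = 2.
The integral becomes ∫ sin(u) du from 1 to 2, with antiderivative -cos(u).
Back in s: F(s) = -cos(exp(s)).
Then F(log(2)) - F(0) = (-cos(2)) - (-cos(1)) = -cos(2) + cos(1).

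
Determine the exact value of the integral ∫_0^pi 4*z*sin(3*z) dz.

4*pi/3

Integrate by parts once (u = z, dv = 4*sin(3*z) dz).
An antiderivative is F(z) = -4*z*cos(3*z)/3 + 4*sin(3*z)/9.
Then F(pi) - F(0) = (4*pi/3) - (0) = 4*pi/3.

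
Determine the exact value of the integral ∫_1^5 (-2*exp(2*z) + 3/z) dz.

An antiderivative is F(z) = -exp(2*z) + 3*log(z).
Then F(5) - F(1) = (-exp(10) + 3*log(5)) - (-exp(2)) = -exp(10) + 3*log(5) + exp(2).

-exp(10) + 3*log(5) + exp(2)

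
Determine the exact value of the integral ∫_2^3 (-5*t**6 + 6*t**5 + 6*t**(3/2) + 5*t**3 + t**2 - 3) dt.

-60575/84 - 48*sqrt(2)/5 + 108*sqrt(3)/5

By the power rule, an antiderivative is F(t) = -5*t**7/7 + t**6 + 12*t**(5/2)/5 + 5*t**4/4 + t**3/3 - 3*t.
Then F(3) - F(2) = (-20493/28 + 108*sqrt(3)/5) - (-226/21 + 48*sqrt(2)/5) = -60575/84 - 48*sqrt(2)/5 + 108*sqrt(3)/5.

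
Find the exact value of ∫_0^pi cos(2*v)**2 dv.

Use the identity cos^2(2*v) = (1 + cos(4*v))/2.
An antiderivative is F(v) = v/2 + sin(4*v)/8.
Then F(pi) - F(0) = (pi/2) - (0) = pi/2.

pi/2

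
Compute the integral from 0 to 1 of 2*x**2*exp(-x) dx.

4 - 10*exp(-1)

Integrate by parts twice (u = x^2, dv = 2*exp(-x) dx).
An antiderivative is F(x) = (-2*x**2 - 4*x - 4)*exp(-x).
Then F(1) - F(0) = (-10*exp(-1)) - (-4) = 4 - 10*exp(-1).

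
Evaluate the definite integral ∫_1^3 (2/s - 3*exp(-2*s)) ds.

-3*exp(-2)/2 + 3*exp(-6)/2 + 2*log(3)

An antiderivative is F(s) = 2*log(s) + 3*exp(-2*s)/2.
Then F(3) - F(1) = (3*exp(-6)/2 + 2*log(3)) - (3*exp(-2)/2) = -3*exp(-2)/2 + 3*exp(-6)/2 + 2*log(3).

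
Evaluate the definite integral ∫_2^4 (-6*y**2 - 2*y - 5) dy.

By the power rule, an antiderivative is F(y) = -2*y**3 - y**2 - 5*y.
Then F(4) - F(2) = (-164) - (-30) = -134.

-134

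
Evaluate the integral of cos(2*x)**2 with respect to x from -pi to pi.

pi

Use the identity cos^2(2*x) = (1 + cos(4*x))/2.
An antiderivative is F(x) = x/2 + sin(4*x)/8.
Then F(pi) - F(-pi) = (pi/2) - (-pi/2) = pi.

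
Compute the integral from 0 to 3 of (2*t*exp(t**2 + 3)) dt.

Let u = t**2 + 3, so du = 2*t dt. When t = 0, u = 3; when t = 3, u = 12.
The integral becomes ∫ exp(u) du from 3 to 12, with antiderivative exp(u).
Back in t: F(t) = exp(t**2 + 3).
Then F(3) - F(0) = (exp(12)) - (exp(3)) = -exp(3) + exp(12).

-exp(3) + exp(12)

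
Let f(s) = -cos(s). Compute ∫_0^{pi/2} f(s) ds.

-1

An antiderivative is F(s) = -sin(s).
Then F(pi/2) - F(0) = (-1) - (0) = -1.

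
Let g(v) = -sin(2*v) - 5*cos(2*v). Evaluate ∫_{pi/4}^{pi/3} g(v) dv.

9/4 - 5*sqrt(3)/4

An antiderivative is F(v) = -5*sin(2*v)/2 + cos(2*v)/2.
Then F(pi/3) - F(pi/4) = (-5*sqrt(3)/4 - 1/4) - (-5/2) = 9/4 - 5*sqrt(3)/4.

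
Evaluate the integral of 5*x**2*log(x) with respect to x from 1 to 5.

-620/9 + 625*log(5)/3

Integrate by parts once (u = ln x, dv = 5*x**2 dx).
An antiderivative is F(x) = 5*x**3*(3*log(x) - 1)/9.
Then F(5) - F(1) = (-625/9 + 625*log(5)/3) - (-5/9) = -620/9 + 625*log(5)/3.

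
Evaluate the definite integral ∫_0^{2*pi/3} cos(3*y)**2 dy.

Use the identity cos^2(3*y) = (1 + cos(6*y))/2.
An antiderivative is F(y) = y/2 + sin(6*y)/12.
Then F(2*pi/3) - F(0) = (pi/3) - (0) = pi/3.

pi/3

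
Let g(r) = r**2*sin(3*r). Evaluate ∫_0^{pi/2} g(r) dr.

-pi/9 - 2/27

Integrate by parts twice (u = r^2, dv = sin(3*r) dr).
An antiderivative is F(r) = -r**2*cos(3*r)/3 + 2*r*sin(3*r)/9 + 2*cos(3*r)/27.
Then F(pi/2) - F(0) = (-pi/9) - (2/27) = -pi/9 - 2/27.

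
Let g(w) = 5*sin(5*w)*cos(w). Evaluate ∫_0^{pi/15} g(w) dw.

-5*sqrt(6*sqrt(5) + 30)/64 - 5*sqrt(5)/192 + 205/192

Use the identity sin(5*w)cos(w) = [sin(6*w) + sin(4*w)]/2.
An antiderivative is F(w) = -5*cos(4*w)/8 - 5*cos(6*w)/12.
Then F(pi/15) - F(0) = (-5*sqrt(6*sqrt(5) + 30)/64 - 5*sqrt(5)/192 + 5/192) - (-25/24) = -5*sqrt(6*sqrt(5) + 30)/64 - 5*sqrt(5)/192 + 205/192.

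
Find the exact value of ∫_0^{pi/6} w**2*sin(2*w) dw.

Integrate by parts twice (u = w^2, dv = sin(2*w) dw).
An antiderivative is F(w) = -w**2*cos(2*w)/2 + w*sin(2*w)/2 + cos(2*w)/4.
Then F(pi/6) - F(0) = (-pi**2/144 + 1/8 + sqrt(3)*pi/24) - (1/4) = -1/8 - pi**2/144 + sqrt(3)*pi/24.

-1/8 - pi**2/144 + sqrt(3)*pi/24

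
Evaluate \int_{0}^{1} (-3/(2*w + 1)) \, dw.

An antiderivative is F(w) = -3*log(2*w + 1)/2.
Then F(1) - F(0) = (-3*log(3)/2) - (0) = -3*log(3)/2.

-3*log(3)/2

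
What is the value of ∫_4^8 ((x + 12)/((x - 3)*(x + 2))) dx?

log(45)

Factor the denominator: x**2 - x - 6 = (x + 2)(x - 3).
Partial fractions: (x + 12)/((x - 3)*(x + 2)) = -2/(x + 2) + 3/(x - 3).
An antiderivative is F(x) = 3*log(x - 3) - 2*log(x + 2).
Then F(8) - F(4) = (log(5/4)) - (-log(36)) = log(45).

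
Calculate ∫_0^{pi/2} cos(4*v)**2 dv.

Use the identity cos^2(4*v) = (1 + cos(8*v))/2.
An antiderivative is F(v) = v/2 + sin(8*v)/16.
Then F(pi/2) - F(0) = (pi/4) - (0) = pi/4.

pi/4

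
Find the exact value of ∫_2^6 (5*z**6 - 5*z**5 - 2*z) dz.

By the power rule, an antiderivative is F(z) = 5*z**7/7 - 5*z**6/6 - z**2.
Then F(6) - F(2) = (1127268/7) - (716/21) = 3381088/21.

3381088/21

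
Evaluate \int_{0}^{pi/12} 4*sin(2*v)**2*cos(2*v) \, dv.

Let u = sin(2*v), so du = 2*cos(2*v) dv. When v = 0, u = 0; when v = pi/12, u = 1/2.
The integral becomes 2·∫ u**2 du from 0 to 1/2, with antiderivative 2*u**3/3.
Back in v: F(v) = 2*sin(2*v)**3/3.
Then F(pi/12) - F(0) = (1/12) - (0) = 1/12.

1/12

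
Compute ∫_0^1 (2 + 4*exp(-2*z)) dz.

An antiderivative is F(z) = 2*z - 2*exp(-2*z).
Then F(1) - F(0) = (2 - 2*exp(-2)) - (-2) = 4 - 2*exp(-2).

4 - 2*exp(-2)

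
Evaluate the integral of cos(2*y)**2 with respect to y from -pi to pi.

pi

Use the identity cos^2(2*y) = (1 + cos(4*y))/2.
An antiderivative is F(y) = y/2 + sin(4*y)/8.
Then F(pi) - F(-pi) = (pi/2) - (-pi/2) = pi.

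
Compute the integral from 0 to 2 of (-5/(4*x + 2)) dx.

-5*log(5)/4

An antiderivative is F(x) = -5*log(4*x + 2)/4.
Then F(2) - F(0) = (-5*log(10)/4) - (-5*log(2)/4) = -5*log(5)/4.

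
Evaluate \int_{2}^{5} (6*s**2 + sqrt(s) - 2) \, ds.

-4*sqrt(2)/3 + 10*sqrt(5)/3 + 228

By the power rule, an antiderivative is F(s) = 2*s**(3/2)/3 + 2*s**3 - 2*s.
Then F(5) - F(2) = (10*sqrt(5)/3 + 240) - (4*sqrt(2)/3 + 12) = -4*sqrt(2)/3 + 10*sqrt(5)/3 + 228.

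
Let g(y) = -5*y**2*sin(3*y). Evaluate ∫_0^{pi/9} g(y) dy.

Integrate by parts twice (u = y^2, dv = -5*sin(3*y) dy).
An antiderivative is F(y) = 5*y**2*cos(3*y)/3 - 10*y*sin(3*y)/9 - 10*cos(3*y)/27.
Then F(pi/9) - F(0) = (-5*sqrt(3)*pi/81 - 5/27 + 5*pi**2/486) - (-10/27) = -5*sqrt(3)*pi/81 + 5*pi**2/486 + 5/27.

-5*sqrt(3)*pi/81 + 5*pi**2/486 + 5/27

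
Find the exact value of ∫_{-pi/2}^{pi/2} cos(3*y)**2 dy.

pi/2

Use the identity cos^2(3*y) = (1 + cos(6*y))/2.
An antiderivative is F(y) = y/2 + sin(6*y)/12.
Then F(pi/2) - F(-pi/2) = (pi/4) - (-pi/4) = pi/2.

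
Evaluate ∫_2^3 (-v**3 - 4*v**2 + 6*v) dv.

By the power rule, an antiderivative is F(v) = -v**4/4 - 4*v**3/3 + 3*v**2.
Then F(3) - F(2) = (-117/4) - (-8/3) = -319/12.

-319/12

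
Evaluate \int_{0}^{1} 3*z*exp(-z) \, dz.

Integrate by parts once (u = z, dv = 3*exp(-z) dz).
An antiderivative is F(z) = (-3*z - 3)*exp(-z).
Then F(1) - F(0) = (-6*exp(-1)) - (-3) = 3 - 6*exp(-1).

3 - 6*exp(-1)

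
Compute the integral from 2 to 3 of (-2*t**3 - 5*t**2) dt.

-385/6

By the power rule, an antiderivative is F(t) = -t**4/2 - 5*t**3/3.
Then F(3) - F(2) = (-171/2) - (-64/3) = -385/6.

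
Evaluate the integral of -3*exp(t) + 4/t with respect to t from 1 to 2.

An antiderivative is F(t) = -3*exp(t) + 4*log(t).
Then F(2) - F(1) = (-3*exp(2) + log(16)) - (-3*exp(1)) = -3*exp(2) + log(16) + 3*exp(1).

-3*exp(2) + log(16) + 3*exp(1)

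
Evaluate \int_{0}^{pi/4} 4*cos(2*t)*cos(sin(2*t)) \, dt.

2*sin(1)

Let u = sin(2*t), so du = 2*cos(2*t) dt. When t = 0, u = 0; when t = pi/4, u = 1.
The integral becomes 2·∫ cos(u) du from 0 to 1, with antiderivative 2*sin(u).
Back in t: F(t) = 2*sin(sin(2*t)).
Then F(pi/4) - F(0) = (2*sin(1)) - (0) = 2*sin(1).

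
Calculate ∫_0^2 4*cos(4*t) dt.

sin(8)

Let u = 4*t, so du = 4 dt. When t = 0, u = 0; when t = 2, u = 8.
The integral becomes ∫ cos(u) du from 0 to 8, with antiderivative sin(u).
Back in t: F(t) = sin(4*t).
Then F(2) - F(0) = (sin(8)) - (0) = sin(8).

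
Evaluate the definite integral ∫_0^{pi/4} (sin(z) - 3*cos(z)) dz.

An antiderivative is F(z) = -3*sin(z) - cos(z).
Then F(pi/4) - F(0) = (-2*sqrt(2)) - (-1) = 1 - 2*sqrt(2).

1 - 2*sqrt(2)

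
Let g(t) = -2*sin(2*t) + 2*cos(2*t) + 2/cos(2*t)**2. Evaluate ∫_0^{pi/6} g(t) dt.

-1/2 + 3*sqrt(3)/2

An antiderivative is F(t) = sin(2*t) + cos(2*t) + tan(2*t).
Then F(pi/6) - F(0) = (1/2 + 3*sqrt(3)/2) - (1) = -1/2 + 3*sqrt(3)/2.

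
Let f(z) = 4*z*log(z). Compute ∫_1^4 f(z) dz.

Integrate by parts once (u = ln z, dv = 4*z dz).
An antiderivative is F(z) = z**2*(2*log(z) - 1).
Then F(4) - F(1) = (-16 + 64*log(2)) - (-1) = -15 + 64*log(2).

-15 + 64*log(2)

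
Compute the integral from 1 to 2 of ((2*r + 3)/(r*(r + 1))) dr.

Factor the denominator: r**2 + r = (r + 1)r.
Partial fractions: (2*r + 3)/(r*(r + 1)) = -1/(r + 1) + 3/r.
An antiderivative is F(r) = 3*log(r) - log(r + 1).
Then F(2) - F(1) = (log(8/3)) - (-log(2)) = log(16/3).

log(16/3)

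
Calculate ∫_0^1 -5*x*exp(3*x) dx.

-10*exp(3)/9 - 5/9

Integrate by parts once (u = x, dv = -5*exp(3*x) dx).
An antiderivative is F(x) = (-15*x + 5)*exp(3*x)/9.
Then F(1) - F(0) = (-10*exp(3)/9) - (5/9) = -10*exp(3)/9 - 5/9.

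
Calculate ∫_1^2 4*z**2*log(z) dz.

Integrate by parts once (u = ln z, dv = 4*z**2 dz).
An antiderivative is F(z) = 4*z**3*(3*log(z) - 1)/9.
Then F(2) - F(1) = (-32/9 + 32*log(2)/3) - (-4/9) = -28/9 + 32*log(2)/3.

-28/9 + 32*log(2)/3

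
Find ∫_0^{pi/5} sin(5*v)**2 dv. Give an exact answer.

Use the identity sin^2(5*v) = (1 - cos(10*v))/2.
An antiderivative is F(v) = v/2 - sin(10*v)/20.
Then F(pi/5) - F(0) = (pi/10) - (0) = pi/10.

pi/10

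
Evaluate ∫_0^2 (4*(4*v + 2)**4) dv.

Let u = 4*v + 2, so du = 4 dv. When v = 0, u = 2; when v = 2, u = 10.
The integral becomes ∫ u**4 du from 2 to 10, with antiderivative u**5/5.
Back in v: F(v) = (4*v + 2)**5/5.
Then F(2) - F(0) = (20000) - (32/5) = 99968/5.

99968/5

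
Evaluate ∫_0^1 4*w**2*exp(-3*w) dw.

Integrate by parts twice (u = w^2, dv = 4*exp(-3*w) dw).
An antiderivative is F(w) = (-36*w**2 - 24*w - 8)*exp(-3*w)/27.
Then F(1) - F(0) = (-68*exp(-3)/27) - (-8/27) = 8/27 - 68*exp(-3)/27.

8/27 - 68*exp(-3)/27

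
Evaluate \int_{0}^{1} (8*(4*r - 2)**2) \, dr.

32/3

Let u = 4*r - 2, so du = 4 dr. When r = 0, u = -2; when r = 1, u = 2.
The integral becomes 2·∫ u**2 du from -2 to 2, with antiderivative 2*u**3/3.
Back in r: F(r) = 2*(4*r - 2)**3/3.
Then F(1) - F(0) = (16/3) - (-16/3) = 32/3.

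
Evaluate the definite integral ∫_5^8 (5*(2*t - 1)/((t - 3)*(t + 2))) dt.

Factor the denominator: t**2 - t - 6 = (t + 2)(t - 3).
Partial fractions: 5*(2*t - 1)/((t - 3)*(t + 2)) = 5/(t + 2) + 5/(t - 3).
An antiderivative is F(t) = 5*log(t - 3) + 5*log(t + 2).
Then F(8) - F(5) = (5*log(2) + 10*log(5)) - (5*log(2) + 5*log(7)) = -5*log(7) + 10*log(5).

-5*log(7) + 10*log(5)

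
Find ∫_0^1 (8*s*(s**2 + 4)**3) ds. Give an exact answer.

Let u = s**2 + 4, so du = 2*s ds. When s = 0, u = 4; when s = 1, u = 5.
The integral becomes 4·∫ u**3 du from 4 to 5, with antiderivative u**4.
Back in s: F(s) = (s**2 + 4)**4.
Then F(1) - F(0) = (625) - (256) = 369.

369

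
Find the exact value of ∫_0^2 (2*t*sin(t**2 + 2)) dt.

-cos(6) + cos(2)

Let u = t**2 + 2, so du = 2*t dt. When t = 0, u = 2; when t = 2, u = 6.
The integral becomes ∫ sin(u) du from 2 to 6, with antiderivative -cos(u).
Back in t: F(t) = -cos(t**2 + 2).
Then F(2) - F(0) = (-cos(6)) - (-cos(2)) = -cos(6) + cos(2).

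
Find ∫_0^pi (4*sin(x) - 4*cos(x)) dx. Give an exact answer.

8

An antiderivative is F(x) = -4*sin(x) - 4*cos(x).
Then F(pi) - F(0) = (4) - (-4) = 8.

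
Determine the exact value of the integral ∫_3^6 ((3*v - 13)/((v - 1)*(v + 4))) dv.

-5*log(7) + 3*log(5) + 7*log(2)

Factor the denominator: v**2 + 3*v - 4 = (v + 4)(v - 1).
Partial fractions: (3*v - 13)/((v - 1)*(v + 4)) = 5/(v + 4) - 2/(v - 1).
An antiderivative is F(v) = -2*log(v - 1) + 5*log(v + 4).
Then F(6) - F(3) = (5*log(2) + 3*log(5)) - (-2*log(2) + 5*log(7)) = -5*log(7) + 3*log(5) + 7*log(2).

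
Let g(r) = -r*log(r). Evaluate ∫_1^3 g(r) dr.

2 - 9*log(3)/2

Integrate by parts once (u = ln r, dv = -r dr).
An antiderivative is F(r) = -r**2*(2*log(r) - 1)/4.
Then F(3) - F(1) = (9/4 - 9*log(3)/2) - (1/4) = 2 - 9*log(3)/2.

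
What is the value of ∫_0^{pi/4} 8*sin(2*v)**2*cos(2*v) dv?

4/3

Let u = sin(2*v), so du = 2*cos(2*v) dv. When v = 0, u = 0; when v = pi/4, u = 1.
The integral becomes 4·∫ u**2 du from 0 to 1, with antiderivative 4*u**3/3.
Back in v: F(v) = 4*sin(2*v)**3/3.
Then F(pi/4) - F(0) = (4/3) - (0) = 4/3.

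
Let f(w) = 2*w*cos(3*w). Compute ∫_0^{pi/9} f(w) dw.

Integrate by parts once (u = w, dv = 2*cos(3*w) dw).
An antiderivative is F(w) = 2*w*sin(3*w)/3 + 2*cos(3*w)/9.
Then F(pi/9) - F(0) = (1/9 + sqrt(3)*pi/27) - (2/9) = -1/9 + sqrt(3)*pi/27.

-1/9 + sqrt(3)*pi/27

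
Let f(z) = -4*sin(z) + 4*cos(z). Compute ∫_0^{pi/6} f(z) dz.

-2 + 2*sqrt(3)

An antiderivative is F(z) = 4*sin(z) + 4*cos(z).
Then F(pi/6) - F(0) = (2 + 2*sqrt(3)) - (4) = -2 + 2*sqrt(3).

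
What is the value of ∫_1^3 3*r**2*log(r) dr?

Integrate by parts once (u = ln r, dv = 3*r**2 dr).
An antiderivative is F(r) = r**3*(3*log(r) - 1)/3.
Then F(3) - F(1) = (-9 + 27*log(3)) - (-1/3) = -26/3 + 27*log(3).

-26/3 + 27*log(3)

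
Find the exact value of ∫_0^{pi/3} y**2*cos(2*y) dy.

Integrate by parts twice (u = y^2, dv = cos(2*y) dy).
An antiderivative is F(y) = y**2*sin(2*y)/2 + y*cos(2*y)/2 - sin(2*y)/4.
Then F(pi/3) - F(0) = (-pi/12 - sqrt(3)/8 + sqrt(3)*pi**2/36) - (0) = -pi/12 - sqrt(3)/8 + sqrt(3)*pi**2/36.

-pi/12 - sqrt(3)/8 + sqrt(3)*pi**2/36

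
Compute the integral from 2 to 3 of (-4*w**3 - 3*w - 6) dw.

-157/2

By the power rule, an antiderivative is F(w) = -w**4 - 3*w**2/2 - 6*w.
Then F(3) - F(2) = (-225/2) - (-34) = -157/2.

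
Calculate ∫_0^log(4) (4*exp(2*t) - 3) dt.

30 - 6*log(2)

An antiderivative is F(t) = 2*exp(2*t) - 3*t.
Then F(log(4)) - F(0) = (32 - log(64)) - (2) = 30 - 6*log(2).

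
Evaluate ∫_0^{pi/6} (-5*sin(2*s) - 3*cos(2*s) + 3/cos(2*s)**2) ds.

-5/4 + 3*sqrt(3)/4

An antiderivative is F(s) = -3*sin(2*s)/2 + 5*cos(2*s)/2 + 3*tan(2*s)/2.
Then F(pi/6) - F(0) = (5/4 + 3*sqrt(3)/4) - (5/2) = -5/4 + 3*sqrt(3)/4.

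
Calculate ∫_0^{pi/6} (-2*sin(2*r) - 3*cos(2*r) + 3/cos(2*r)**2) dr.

-1/2 + 3*sqrt(3)/4

An antiderivative is F(r) = -3*sin(2*r)/2 + cos(2*r) + 3*tan(2*r)/2.
Then F(pi/6) - F(0) = (1/2 + 3*sqrt(3)/4) - (1) = -1/2 + 3*sqrt(3)/4.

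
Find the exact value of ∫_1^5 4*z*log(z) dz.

Integrate by parts once (u = ln z, dv = 4*z dz).
An antiderivative is F(z) = z**2*(2*log(z) - 1).
Then F(5) - F(1) = (-25 + 50*log(5)) - (-1) = -24 + 50*log(5).

-24 + 50*log(5)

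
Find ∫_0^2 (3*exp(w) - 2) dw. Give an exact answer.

-7 + 3*exp(2)

An antiderivative is F(w) = -2*w + 3*exp(w).
Then F(2) - F(0) = (-4 + 3*exp(2)) - (3) = -7 + 3*exp(2).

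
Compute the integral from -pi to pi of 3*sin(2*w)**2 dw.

Use the identity sin^2(2*w) = (1 - cos(4*w))/2.
An antiderivative is F(w) = 3*w/2 - 3*sin(4*w)/8.
Then F(pi) - F(-pi) = (3*pi/2) - (-3*pi/2) = 3*pi.

3*pi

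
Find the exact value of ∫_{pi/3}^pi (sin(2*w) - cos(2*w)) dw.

-3/4 + sqrt(3)/4

An antiderivative is F(w) = -sin(2*w)/2 - cos(2*w)/2.
Then F(pi) - F(pi/3) = (-1/2) - (1/4 - sqrt(3)/4) = -3/4 + sqrt(3)/4.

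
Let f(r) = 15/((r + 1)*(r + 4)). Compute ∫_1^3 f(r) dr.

-5*log(7) + 5*log(2) + 5*log(5)

Factor the denominator: r**2 + 5*r + 4 = (r + 4)(r + 1).
Partial fractions: 15/((r + 1)*(r + 4)) = -5/(r + 4) + 5/(r + 1).
An antiderivative is F(r) = 5*log(r + 1) - 5*log(r + 4).
Then F(3) - F(1) = (-5*log(7) + 10*log(2)) - (-5*log(5) + 5*log(2)) = -5*log(7) + 5*log(2) + 5*log(5).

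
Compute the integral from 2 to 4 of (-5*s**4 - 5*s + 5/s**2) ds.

By the power rule, an antiderivative is F(s) = -s**5 - 5*s**2/2 - 5/s.
Then F(4) - F(2) = (-4261/4) - (-89/2) = -4083/4.

-4083/4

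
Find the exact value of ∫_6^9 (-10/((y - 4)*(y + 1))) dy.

Factor the denominator: y**2 - 3*y - 4 = (y + 1)(y - 4).
Partial fractions: -10/((y - 4)*(y + 1)) = 2/(y + 1) - 2/(y - 4).
An antiderivative is F(y) = -2*log(y - 4) + 2*log(y + 1).
Then F(9) - F(6) = (log(4)) - (log(49/4)) = log(16/49).

log(16/49)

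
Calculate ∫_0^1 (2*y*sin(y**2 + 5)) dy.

-cos(6) + cos(5)

Let u = y**2 + 5, so du = 2*y dy. When y = 0, u = 5; when y = 1, u = 6.
The integral becomes ∫ sin(u) du from 5 to 6, with antiderivative -cos(u).
Back in y: F(y) = -cos(y**2 + 5).
Then F(1) - F(0) = (-cos(6)) - (-cos(5)) = -cos(6) + cos(5).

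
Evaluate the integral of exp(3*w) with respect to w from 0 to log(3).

26/3

Let u = exp(w), so du = exp(w) dw. When w = 0, u = 1; when w = log(3), u = 3.
The integral becomes ∫ u**2 du from 1 to 3, with antiderivative u**3/3.
Back in w: F(w) = exp(3*w)/3.
Then F(log(3)) - F(0) = (9) - (1/3) = 26/3.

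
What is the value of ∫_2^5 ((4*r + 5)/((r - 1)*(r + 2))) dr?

Factor the denominator: r**2 + r - 2 = (r + 2)(r - 1).
Partial fractions: (4*r + 5)/((r - 1)*(r + 2)) = 1/(r + 2) + 3/(r - 1).
An antiderivative is F(r) = 3*log(r - 1) + log(r + 2).
Then F(5) - F(2) = (log(7) + 6*log(2)) - (log(4)) = log(7) + 4*log(2).

log(7) + 4*log(2)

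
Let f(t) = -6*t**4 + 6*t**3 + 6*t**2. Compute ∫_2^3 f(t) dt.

By the power rule, an antiderivative is F(t) = -6*t**5/5 + 3*t**4/2 + 2*t**3.
Then F(3) - F(2) = (-1161/10) - (8/5) = -1177/10.

-1177/10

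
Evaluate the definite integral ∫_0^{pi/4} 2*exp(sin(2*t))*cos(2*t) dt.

Let u = sin(2*t), so du = 2*cos(2*t) dt. When t = 0, u = 0; when t = pi/4, u = 1.
The integral becomes ∫ exp(u) du from 0 to 1, with antiderivative exp(u).
Back in t: F(t) = exp(sin(2*t)).
Then F(pi/4) - F(0) = (E) - (1) = -1 + E.

-1 + E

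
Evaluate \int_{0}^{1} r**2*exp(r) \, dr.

Integrate by parts twice (u = r^2, dv = exp(r) dr).
An antiderivative is F(r) = (r**2 - 2*r + 2)*exp(r).
Then F(1) - F(0) = (E) - (2) = -2 + E.

-2 + E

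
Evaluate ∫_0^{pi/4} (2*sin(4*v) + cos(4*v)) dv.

1

An antiderivative is F(v) = sin(4*v)/4 - cos(4*v)/2.
Then F(pi/4) - F(0) = (1/2) - (-1/2) = 1.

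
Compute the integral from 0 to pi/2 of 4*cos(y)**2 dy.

Use the identity cos^2(y) = (1 + cos(2*y))/2.
An antiderivative is F(y) = 2*y + sin(2*y).
Then F(pi/2) - F(0) = (pi) - (0) = pi.

pi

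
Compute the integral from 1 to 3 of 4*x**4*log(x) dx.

-968/25 + 972*log(3)/5

Integrate by parts once (u = ln x, dv = 4*x**4 dx).
An antiderivative is F(x) = 4*x**5*(5*log(x) - 1)/25.
Then F(3) - F(1) = (-972/25 + 972*log(3)/5) - (-4/25) = -968/25 + 972*log(3)/5.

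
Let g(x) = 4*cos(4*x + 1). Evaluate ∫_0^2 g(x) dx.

Let u = 4*x + 1, so du = 4 dx. When x = 0, u = 1; when x = 2, u = 9.
The integral becomes ∫ cos(u) du from 1 to 9, with antiderivative sin(u).
Back in x: F(x) = sin(4*x + 1).
Then F(2) - F(0) = (sin(9)) - (sin(1)) = -sin(1) + sin(9).

-sin(1) + sin(9)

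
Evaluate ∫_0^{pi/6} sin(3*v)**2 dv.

Use the identity sin^2(3*v) = (1 - cos(6*v))/2.
An antiderivative is F(v) = v/2 - sin(6*v)/12.
Then F(pi/6) - F(0) = (pi/12) - (0) = pi/12.

pi/12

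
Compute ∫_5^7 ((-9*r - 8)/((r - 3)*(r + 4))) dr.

-4*log(11) - 5*log(2) + 8*log(3)

Factor the denominator: r**2 + r - 12 = (r + 4)(r - 3).
Partial fractions: (-9*r - 8)/((r - 3)*(r + 4)) = -4/(r + 4) - 5/(r - 3).
An antiderivative is F(r) = -5*log(r - 3) - 4*log(r + 4).
Then F(7) - F(5) = (-4*log(11) - 10*log(2)) - (-8*log(3) - 5*log(2)) = -4*log(11) - 5*log(2) + 8*log(3).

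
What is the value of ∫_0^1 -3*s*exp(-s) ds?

Integrate by parts once (u = s, dv = -3*exp(-s) ds).
An antiderivative is F(s) = (3*s + 3)*exp(-s).
Then F(1) - F(0) = (6*exp(-1)) - (3) = -3 + 6*exp(-1).

-3 + 6*exp(-1)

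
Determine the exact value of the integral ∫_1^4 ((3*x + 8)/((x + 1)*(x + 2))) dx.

Factor the denominator: x**2 + 3*x + 2 = (x + 2)(x + 1).
Partial fractions: (3*x + 8)/((x + 1)*(x + 2)) = -2/(x + 2) + 5/(x + 1).
An antiderivative is F(x) = 5*log(x + 1) - 2*log(x + 2).
Then F(4) - F(1) = (-2*log(3) - 2*log(2) + 5*log(5)) - (log(32/9)) = -7*log(2) + 5*log(5).

-7*log(2) + 5*log(5)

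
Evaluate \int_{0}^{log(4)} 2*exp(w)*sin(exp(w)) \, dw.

2*cos(1) - 2*cos(4)

Let u = exp(w), so du = exp(w) dw. When w = 0, u = 1; when w = log(4), u = 4.
The integral becomes 2·∫ sin(u) du from 1 to 4, with antiderivative -2*cos(u).
Back in w: F(w) = -2*cos(exp(w)).
Then F(log(4)) - F(0) = (-2*cos(4)) - (-2*cos(1)) = 2*cos(1) - 2*cos(4).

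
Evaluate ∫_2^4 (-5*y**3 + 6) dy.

By the power rule, an antiderivative is F(y) = -5*y**4/4 + 6*y.
Then F(4) - F(2) = (-296) - (-8) = -288.

-288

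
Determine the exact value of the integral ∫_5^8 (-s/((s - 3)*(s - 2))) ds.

-3*log(5) + 5*log(2)

Factor the denominator: s**2 - 5*s + 6 = (s - 2)(s - 3).
Partial fractions: -s/((s - 3)*(s - 2)) = 2/(s - 2) - 3/(s - 3).
An antiderivative is F(s) = -3*log(s - 3) + 2*log(s - 2).
Then F(8) - F(5) = (-3*log(5) + 2*log(2) + 2*log(3)) - (log(9/8)) = -3*log(5) + 5*log(2).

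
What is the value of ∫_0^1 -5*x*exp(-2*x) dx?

Integrate by parts once (u = x, dv = -5*exp(-2*x) dx).
An antiderivative is F(x) = (10*x + 5)*exp(-2*x)/4.
Then F(1) - F(0) = (15*exp(-2)/4) - (5/4) = -5/4 + 15*exp(-2)/4.

-5/4 + 15*exp(-2)/4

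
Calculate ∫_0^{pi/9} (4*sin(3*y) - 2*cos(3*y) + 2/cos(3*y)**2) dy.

An antiderivative is F(y) = -2*sin(3*y)/3 - 4*cos(3*y)/3 + 2*tan(3*y)/3.
Then F(pi/9) - F(0) = (-2/3 + sqrt(3)/3) - (-4/3) = sqrt(3)/3 + 2/3.

sqrt(3)/3 + 2/3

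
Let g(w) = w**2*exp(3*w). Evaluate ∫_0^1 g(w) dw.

Integrate by parts twice (u = w^2, dv = exp(3*w) dw).
An antiderivative is F(w) = (9*w**2 - 6*w + 2)*exp(3*w)/27.
Then F(1) - F(0) = (5*exp(3)/27) - (2/27) = -2/27 + 5*exp(3)/27.

-2/27 + 5*exp(3)/27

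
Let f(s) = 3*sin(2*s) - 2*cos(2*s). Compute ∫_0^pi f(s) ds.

0

An antiderivative is F(s) = -sin(2*s) - 3*cos(2*s)/2.
Then F(pi) - F(0) = (-3/2) - (-3/2) = 0.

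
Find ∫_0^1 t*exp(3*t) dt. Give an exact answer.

Integrate by parts once (u = t, dv = exp(3*t) dt).
An antiderivative is F(t) = (3*t - 1)*exp(3*t)/9.
Then F(1) - F(0) = (2*exp(3)/9) - (-1/9) = 1/9 + 2*exp(3)/9.

1/9 + 2*exp(3)/9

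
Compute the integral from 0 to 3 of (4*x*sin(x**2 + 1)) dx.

Let u = x**2 + 1, so du = 2*x dx. When x = 0, u = 1; when x = 3, u = 10.
The integral becomes 2·∫ sin(u) du from 1 to 10, with antiderivative -2*cos(u).
Back in x: F(x) = -2*cos(x**2 + 1).
Then F(3) - F(0) = (-2*cos(10)) - (-2*cos(1)) = 2*cos(1) - 2*cos(10).

2*cos(1) - 2*cos(10)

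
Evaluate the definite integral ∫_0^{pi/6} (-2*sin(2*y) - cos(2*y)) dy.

-1/2 - sqrt(3)/4

An antiderivative is F(y) = -sin(2*y)/2 + cos(2*y).
Then F(pi/6) - F(0) = (1/2 - sqrt(3)/4) - (1) = -1/2 - sqrt(3)/4.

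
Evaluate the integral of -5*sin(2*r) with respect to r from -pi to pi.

An antiderivative is F(r) = 5*cos(2*r)/2.
Then F(pi) - F(-pi) = (5/2) - (5/2) = 0.

0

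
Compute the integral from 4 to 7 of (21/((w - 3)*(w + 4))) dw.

-3*log(11) + 15*log(2)

Factor the denominator: w**2 + w - 12 = (w + 4)(w - 3).
Partial fractions: 21/((w - 3)*(w + 4)) = -3/(w + 4) + 3/(w - 3).
An antiderivative is F(w) = 3*log(w - 3) - 3*log(w + 4).
Then F(7) - F(4) = (-3*log(11) + 6*log(2)) - (-9*log(2)) = -3*log(11) + 15*log(2).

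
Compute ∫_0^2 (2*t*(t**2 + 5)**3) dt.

Let u = t**2 + 5, so du = 2*t dt. When t = 0, u = 5; when t = 2, u = 9.
The integral becomes ∫ u**3 du from 5 to 9, with antiderivative u**4/4.
Back in t: F(t) = (t**2 + 5)**4/4.
Then F(2) - F(0) = (6561/4) - (625/4) = 1484.

1484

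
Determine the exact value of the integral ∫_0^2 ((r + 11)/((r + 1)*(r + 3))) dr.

Factor the denominator: r**2 + 4*r + 3 = (r + 3)(r + 1).
Partial fractions: (r + 11)/((r + 1)*(r + 3)) = -4/(r + 3) + 5/(r + 1).
An antiderivative is F(r) = 5*log(r + 1) - 4*log(r + 3).
Then F(2) - F(0) = (-4*log(5) + 5*log(3)) - (-log(81)) = -4*log(5) + 9*log(3).

-4*log(5) + 9*log(3)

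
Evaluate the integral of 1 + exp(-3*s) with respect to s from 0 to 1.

An antiderivative is F(s) = s - exp(-3*s)/3.
Then F(1) - F(0) = (1 - exp(-3)/3) - (-1/3) = 4/3 - exp(-3)/3.

4/3 - exp(-3)/3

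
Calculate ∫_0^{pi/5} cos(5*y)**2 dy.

pi/10

Use the identity cos^2(5*y) = (1 + cos(10*y))/2.
An antiderivative is F(y) = y/2 + sin(10*y)/20.
Then F(pi/5) - F(0) = (pi/10) - (0) = pi/10.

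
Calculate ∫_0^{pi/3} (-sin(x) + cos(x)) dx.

An antiderivative is F(x) = sin(x) + cos(x).
Then F(pi/3) - F(0) = (1/2 + sqrt(3)/2) - (1) = -1/2 + sqrt(3)/2.

-1/2 + sqrt(3)/2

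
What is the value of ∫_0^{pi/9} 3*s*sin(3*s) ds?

Integrate by parts once (u = s, dv = 3*sin(3*s) ds).
An antiderivative is F(s) = -s*cos(3*s) + sin(3*s)/3.
Then F(pi/9) - F(0) = (-pi/18 + sqrt(3)/6) - (0) = -pi/18 + sqrt(3)/6.

-pi/18 + sqrt(3)/6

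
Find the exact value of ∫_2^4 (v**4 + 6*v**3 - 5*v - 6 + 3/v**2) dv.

10343/20

By the power rule, an antiderivative is F(v) = v**5/5 + 3*v**4/2 - 5*v**2/2 - 6*v - 3/v.
Then F(4) - F(2) = (10481/20) - (69/10) = 10343/20.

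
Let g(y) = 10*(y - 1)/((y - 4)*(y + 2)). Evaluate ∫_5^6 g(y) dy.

Factor the denominator: y**2 - 2*y - 8 = (y + 2)(y - 4).
Partial fractions: 10*(y - 1)/((y - 4)*(y + 2)) = 5/(y + 2) + 5/(y - 4).
An antiderivative is F(y) = 5*log(y - 4) + 5*log(y + 2).
Then F(6) - F(5) = (20*log(2)) - (5*log(7)) = -5*log(7) + 20*log(2).

-5*log(7) + 20*log(2)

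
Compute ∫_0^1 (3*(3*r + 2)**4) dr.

3093/5

Let u = 3*r + 2, so du = 3 dr. When r = 0, u = 2; when r = 1, u = 5.
The integral becomes ∫ u**4 du from 2 to 5, with antiderivative u**5/5.
Back in r: F(r) = (3*r + 2)**5/5.
Then F(1) - F(0) = (625) - (32/5) = 3093/5.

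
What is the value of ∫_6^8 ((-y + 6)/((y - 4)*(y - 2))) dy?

Factor the denominator: y**2 - 6*y + 8 = (y - 2)(y - 4).
Partial fractions: (-y + 6)/((y - 4)*(y - 2)) = -2/(y - 2) + 1/(y - 4).
An antiderivative is F(y) = log(y - 4) - 2*log(y - 2).
Then F(8) - F(6) = (-log(9)) - (-log(8)) = log(8/9).

log(8/9)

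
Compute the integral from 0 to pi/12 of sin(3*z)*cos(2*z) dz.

Use the identity sin(3*z)cos(2*z) = [sin(5*z) + sin(z)]/2.
An antiderivative is F(z) = -cos(z)/2 - cos(5*z)/10.
Then F(pi/12) - F(0) = (-3*sqrt(6)/20 - sqrt(2)/10) - (-3/5) = -3*sqrt(6)/20 - sqrt(2)/10 + 3/5.

-3*sqrt(6)/20 - sqrt(2)/10 + 3/5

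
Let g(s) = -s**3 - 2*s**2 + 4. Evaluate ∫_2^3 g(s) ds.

-299/12

By the power rule, an antiderivative is F(s) = -s**4/4 - 2*s**3/3 + 4*s.
Then F(3) - F(2) = (-105/4) - (-4/3) = -299/12.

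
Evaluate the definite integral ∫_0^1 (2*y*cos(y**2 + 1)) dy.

Let u = y**2 + 1, so du = 2*y dy. When y = 0, u = 1; when y = 1, u = 2.
The integral becomes ∫ cos(u) du from 1 to 2, with antiderivative sin(u).
Back in y: F(y) = sin(y**2 + 1).
Then F(1) - F(0) = (sin(2)) - (sin(1)) = -sin(1) + sin(2).

-sin(1) + sin(2)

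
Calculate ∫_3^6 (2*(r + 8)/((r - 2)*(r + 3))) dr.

-2*log(3) + 10*log(2)

Factor the denominator: r**2 + r - 6 = (r + 3)(r - 2).
Partial fractions: 2*(r + 8)/((r - 2)*(r + 3)) = -2/(r + 3) + 4/(r - 2).
An antiderivative is F(r) = 4*log(r - 2) - 2*log(r + 3).
Then F(6) - F(3) = (-4*log(3) + 8*log(2)) - (-log(36)) = -2*log(3) + 10*log(2).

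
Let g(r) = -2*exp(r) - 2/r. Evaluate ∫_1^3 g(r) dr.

An antiderivative is F(r) = -2*exp(r) - 2*log(r).
Then F(3) - F(1) = (-2*exp(3) - 2*log(3)) - (-2*exp(1)) = -2*exp(3) - 2*log(3) + 2*exp(1).

-2*exp(3) - 2*log(3) + 2*exp(1)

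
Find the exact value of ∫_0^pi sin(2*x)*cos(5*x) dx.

Use the identity sin(2*x)cos(5*x) = [sin(7*x) + sin(-3*x)]/2.
An antiderivative is F(x) = cos(3*x)/6 - cos(7*x)/14.
Then F(pi) - F(0) = (-2/21) - (2/21) = -4/21.

-4/21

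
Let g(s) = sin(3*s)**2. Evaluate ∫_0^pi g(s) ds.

pi/2

Use the identity sin^2(3*s) = (1 - cos(6*s))/2.
An antiderivative is F(s) = s/2 - sin(6*s)/12.
Then F(pi) - F(0) = (pi/2) - (0) = pi/2.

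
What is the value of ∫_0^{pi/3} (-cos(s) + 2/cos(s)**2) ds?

An antiderivative is F(s) = -sin(s) + 2*tan(s).
Then F(pi/3) - F(0) = (3*sqrt(3)/2) - (0) = 3*sqrt(3)/2.

3*sqrt(3)/2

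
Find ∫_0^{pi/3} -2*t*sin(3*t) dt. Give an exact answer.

Integrate by parts once (u = t, dv = -2*sin(3*t) dt).
An antiderivative is F(t) = 2*t*cos(3*t)/3 - 2*sin(3*t)/9.
Then F(pi/3) - F(0) = (-2*pi/9) - (0) = -2*pi/9.

-2*pi/9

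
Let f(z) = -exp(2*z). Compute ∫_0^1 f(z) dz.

1/2 - exp(2)/2

An antiderivative is F(z) = -exp(2*z)/2.
Then F(1) - F(0) = (-exp(2)/2) - (-1/2) = 1/2 - exp(2)/2.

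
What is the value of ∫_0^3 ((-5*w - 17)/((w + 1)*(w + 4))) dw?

-6*log(2) - log(7)

Factor the denominator: w**2 + 5*w + 4 = (w + 4)(w + 1).
Partial fractions: (-5*w - 17)/((w + 1)*(w + 4)) = -1/(w + 4) - 4/(w + 1).
An antiderivative is F(w) = -4*log(w + 1) - log(w + 4).
Then F(3) - F(0) = (-8*log(2) - log(7)) - (-log(4)) = -6*log(2) - log(7).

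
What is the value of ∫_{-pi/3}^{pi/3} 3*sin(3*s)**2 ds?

Use the identity sin^2(3*s) = (1 - cos(6*s))/2.
An antiderivative is F(s) = 3*s/2 - sin(6*s)/4.
Then F(pi/3) - F(-pi/3) = (pi/2) - (-pi/2) = pi.

pi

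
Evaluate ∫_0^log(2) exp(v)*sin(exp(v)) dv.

-cos(2) + cos(1)

Let u = exp(v), so du = exp(v) dv. When v = 0, u = 1; when v = log(2), u = 2.
The integral becomes ∫ sin(u) du from 1 to 2, with antiderivative -cos(u).
Back in v: F(v) = -cos(exp(v)).
Then F(log(2)) - F(0) = (-cos(2)) - (-cos(1)) = -cos(2) + cos(1).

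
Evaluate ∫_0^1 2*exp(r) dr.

-2 + 2*E

An antiderivative is F(r) = 2*exp(r).
Then F(1) - F(0) = (2*E) - (2) = -2 + 2*E.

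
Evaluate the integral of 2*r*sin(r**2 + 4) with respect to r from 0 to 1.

Let u = r**2 + 4, so du = 2*r dr. When r = 0, u = 4; when r = 1, u = 5.
The integral becomes ∫ sin(u) du from 4 to 5, with antiderivative -cos(u).
Back in r: F(r) = -cos(r**2 + 4).
Then F(1) - F(0) = (-cos(5)) - (-cos(4)) = cos(4) - cos(5).

cos(4) - cos(5)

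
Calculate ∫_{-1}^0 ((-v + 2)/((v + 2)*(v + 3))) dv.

Factor the denominator: v**2 + 5*v + 6 = (v + 3)(v + 2).
Partial fractions: (-v + 2)/((v + 2)*(v + 3)) = -5/(v + 3) + 4/(v + 2).
An antiderivative is F(v) = 4*log(v + 2) - 5*log(v + 3).
Then F(0) - F(-1) = (-5*log(3) + 4*log(2)) - (-log(32)) = -5*log(3) + 9*log(2).

-5*log(3) + 9*log(2)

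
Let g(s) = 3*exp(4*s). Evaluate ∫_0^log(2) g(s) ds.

Let u = exp(s), so du = exp(s) ds. When s = 0, u = 1; when s = log(2), u = 2.
The integral becomes 3·∫ u**3 du from 1 to 2, with antiderivative 3*u**4/4.
Back in s: F(s) = 3*exp(4*s)/4.
Then F(log(2)) - F(0) = (12) - (3/4) = 45/4.

45/4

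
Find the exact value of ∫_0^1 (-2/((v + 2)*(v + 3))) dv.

Factor the denominator: v**2 + 5*v + 6 = (v + 3)(v + 2).
Partial fractions: -2/((v + 2)*(v + 3)) = 2/(v + 3) - 2/(v + 2).
An antiderivative is F(v) = -2*log(v + 2) + 2*log(v + 3).
Then F(1) - F(0) = (log(16/9)) - (log(9/4)) = log(64/81).

log(64/81)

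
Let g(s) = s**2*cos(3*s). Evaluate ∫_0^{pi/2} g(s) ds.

Integrate by parts twice (u = s^2, dv = cos(3*s) ds).
An antiderivative is F(s) = s**2*sin(3*s)/3 + 2*s*cos(3*s)/9 - 2*sin(3*s)/27.
Then F(pi/2) - F(0) = (2/27 - pi**2/12) - (0) = 2/27 - pi**2/12.

2/27 - pi**2/12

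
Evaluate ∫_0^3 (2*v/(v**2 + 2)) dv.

Let u = v**2 + 2, so du = 2*v dv. When v = 0, u = 2; when v = 3, u = 11.
The integral becomes ∫ 1/u du from 2 to 11, with antiderivative log(u).
Back in v: F(v) = log(v**2 + 2).
Then F(3) - F(0) = (log(11)) - (log(2)) = log(11/2).

log(11/2)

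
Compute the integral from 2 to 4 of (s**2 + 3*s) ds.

110/3

By the power rule, an antiderivative is F(s) = s**3/3 + 3*s**2/2.
Then F(4) - F(2) = (136/3) - (26/3) = 110/3.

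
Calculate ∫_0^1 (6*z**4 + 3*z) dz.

27/10

By the power rule, an antiderivative is F(z) = 6*z**5/5 + 3*z**2/2.
Then F(1) - F(0) = (27/10) - (0) = 27/10.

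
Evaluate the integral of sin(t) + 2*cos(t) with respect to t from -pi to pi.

0

An antiderivative is F(t) = 2*sin(t) - cos(t).
Then F(pi) - F(-pi) = (1) - (1) = 0.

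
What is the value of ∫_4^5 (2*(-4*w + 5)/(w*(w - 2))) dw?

-5*log(5) - 3*log(3) + 13*log(2)

Factor the denominator: w**2 - 2*w = w(w - 2).
Partial fractions: 2*(-4*w + 5)/(w*(w - 2)) = -5/w - 3/(w - 2).
An antiderivative is F(w) = -5*log(w) - 3*log(w - 2).
Then F(5) - F(4) = (-5*log(5) - 3*log(3)) - (-13*log(2)) = -5*log(5) - 3*log(3) + 13*log(2).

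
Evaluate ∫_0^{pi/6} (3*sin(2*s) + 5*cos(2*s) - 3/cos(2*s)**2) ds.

3/4 - sqrt(3)/4

An antiderivative is F(s) = 5*sin(2*s)/2 - 3*cos(2*s)/2 - 3*tan(2*s)/2.
Then F(pi/6) - F(0) = (-3/4 - sqrt(3)/4) - (-3/2) = 3/4 - sqrt(3)/4.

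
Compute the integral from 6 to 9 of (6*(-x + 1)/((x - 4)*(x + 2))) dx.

Factor the denominator: x**2 - 2*x - 8 = (x + 2)(x - 4).
Partial fractions: 6*(-x + 1)/((x - 4)*(x + 2)) = -3/(x + 2) - 3/(x - 4).
An antiderivative is F(x) = -3*log(x - 4) - 3*log(x + 2).
Then F(9) - F(6) = (-3*log(11) - 3*log(5)) - (-12*log(2)) = -3*log(11) - 3*log(5) + 12*log(2).

-3*log(11) - 3*log(5) + 12*log(2)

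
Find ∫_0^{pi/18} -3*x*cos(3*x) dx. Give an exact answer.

-sqrt(3)/6 - pi/36 + 1/3

Integrate by parts once (u = x, dv = -3*cos(3*x) dx).
An antiderivative is F(x) = -x*sin(3*x) - cos(3*x)/3.
Then F(pi/18) - F(0) = (-sqrt(3)/6 - pi/36) - (-1/3) = -sqrt(3)/6 - pi/36 + 1/3.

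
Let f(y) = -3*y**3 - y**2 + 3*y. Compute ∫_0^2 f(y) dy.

By the power rule, an antiderivative is F(y) = -3*y**4/4 - y**3/3 + 3*y**2/2.
Then F(2) - F(0) = (-26/3) - (0) = -26/3.

-26/3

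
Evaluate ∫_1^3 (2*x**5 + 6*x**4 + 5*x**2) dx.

By the power rule, an antiderivative is F(x) = x**6/3 + 6*x**5/5 + 5*x**3/3.
Then F(3) - F(1) = (2898/5) - (16/5) = 2882/5.

2882/5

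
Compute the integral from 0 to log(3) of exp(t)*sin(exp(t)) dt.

Let u = exp(t), so du = exp(t) dt. When t = 0, u = 1; when t = log(3), u = 3.
The integral becomes ∫ sin(u) du from 1 to 3, with antiderivative -cos(u).
Back in t: F(t) = -cos(exp(t)).
Then F(log(3)) - F(0) = (-cos(3)) - (-cos(1)) = cos(1) - cos(3).

cos(1) - cos(3)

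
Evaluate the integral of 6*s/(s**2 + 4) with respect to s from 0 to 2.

log(8)

Let u = s**2 + 4, so du = 2*s ds. When s = 0, u = 4; when s = 2, u = 8.
The integral becomes 3·∫ 1/u du from 4 to 8, with antiderivative 3*log(u).
Back in s: F(s) = 3*log(s**2 + 4).
Then F(2) - F(0) = (9*log(2)) - (log(64)) = log(8).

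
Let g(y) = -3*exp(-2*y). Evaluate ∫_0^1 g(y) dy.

-3/2 + 3*exp(-2)/2

An antiderivative is F(y) = 3*exp(-2*y)/2.
Then F(1) - F(0) = (3*exp(-2)/2) - (3/2) = -3/2 + 3*exp(-2)/2.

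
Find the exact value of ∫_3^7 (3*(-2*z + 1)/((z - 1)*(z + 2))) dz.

Factor the denominator: z**2 + z - 2 = (z + 2)(z - 1).
Partial fractions: 3*(-2*z + 1)/((z - 1)*(z + 2)) = -5/(z + 2) - 1/(z - 1).
An antiderivative is F(z) = -log(z - 1) - 5*log(z + 2).
Then F(7) - F(3) = (-11*log(3) - log(2)) - (-5*log(5) - log(2)) = -11*log(3) + 5*log(5).

-11*log(3) + 5*log(5)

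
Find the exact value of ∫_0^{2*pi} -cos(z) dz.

0

An antiderivative is F(z) = -sin(z).
Then F(2*pi) - F(0) = (0) - (0) = 0.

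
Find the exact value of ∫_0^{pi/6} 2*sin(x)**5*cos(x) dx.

1/192

Let u = sin(x), so du = cos(x) dx. When x = 0, u = 0; when x = pi/6, u = 1/2.
The integral becomes 2·∫ u**5 du from 0 to 1/2, with antiderivative u**6/3.
Back in x: F(x) = sin(x)**6/3.
Then F(pi/6) - F(0) = (1/192) - (0) = 1/192.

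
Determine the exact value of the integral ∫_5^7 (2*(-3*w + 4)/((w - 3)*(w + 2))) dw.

-8*log(3) - 2*log(2) + 4*log(7)

Factor the denominator: w**2 - w - 6 = (w + 2)(w - 3).
Partial fractions: 2*(-3*w + 4)/((w - 3)*(w + 2)) = -4/(w + 2) - 2/(w - 3).
An antiderivative is F(w) = -2*log(w - 3) - 4*log(w + 2).
Then F(7) - F(5) = (-8*log(3) - 4*log(2)) - (-4*log(7) - 2*log(2)) = -8*log(3) - 2*log(2) + 4*log(7).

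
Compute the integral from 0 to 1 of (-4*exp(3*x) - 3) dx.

An antiderivative is F(x) = -4*exp(3*x)/3 - 3*x.
Then F(1) - F(0) = (-4*exp(3)/3 - 3) - (-4/3) = -4*exp(3)/3 - 5/3.

-4*exp(3)/3 - 5/3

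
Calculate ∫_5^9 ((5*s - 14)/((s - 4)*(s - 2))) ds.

-2*log(3) + 2*log(7) + 3*log(5)

Factor the denominator: s**2 - 6*s + 8 = (s - 2)(s - 4).
Partial fractions: (5*s - 14)/((s - 4)*(s - 2)) = 2/(s - 2) + 3/(s - 4).
An antiderivative is F(s) = 3*log(s - 4) + 2*log(s - 2).
Then F(9) - F(5) = (2*log(7) + 3*log(5)) - (log(9)) = -2*log(3) + 2*log(7) + 3*log(5).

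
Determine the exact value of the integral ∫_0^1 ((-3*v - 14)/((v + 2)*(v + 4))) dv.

Factor the denominator: v**2 + 6*v + 8 = (v + 4)(v + 2).
Partial fractions: (-3*v - 14)/((v + 2)*(v + 4)) = 1/(v + 4) - 4/(v + 2).
An antiderivative is F(v) = -4*log(v + 2) + log(v + 4).
Then F(1) - F(0) = (log(5/81)) - (-log(4)) = log(20/81).

log(20/81)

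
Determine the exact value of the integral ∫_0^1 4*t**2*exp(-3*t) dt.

8/27 - 68*exp(-3)/27

Integrate by parts twice (u = t^2, dv = 4*exp(-3*t) dt).
An antiderivative is F(t) = (-36*t**2 - 24*t - 8)*exp(-3*t)/27.
Then F(1) - F(0) = (-68*exp(-3)/27) - (-8/27) = 8/27 - 68*exp(-3)/27.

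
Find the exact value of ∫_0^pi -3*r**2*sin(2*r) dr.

3*pi**2/2

Integrate by parts twice (u = r^2, dv = -3*sin(2*r) dr).
An antiderivative is F(r) = 3*r**2*cos(2*r)/2 - 3*r*sin(2*r)/2 - 3*cos(2*r)/4.
Then F(pi) - F(0) = (-3/4 + 3*pi**2/2) - (-3/4) = 3*pi**2/2.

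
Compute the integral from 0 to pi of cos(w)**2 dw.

Use the identity cos^2(w) = (1 + cos(2*w))/2.
An antiderivative is F(w) = w/2 + sin(2*w)/4.
Then F(pi) - F(0) = (pi/2) - (0) = pi/2.

pi/2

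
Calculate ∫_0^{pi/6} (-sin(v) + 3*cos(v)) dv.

1/2 + sqrt(3)/2

An antiderivative is F(v) = 3*sin(v) + cos(v).
Then F(pi/6) - F(0) = (sqrt(3)/2 + 3/2) - (1) = 1/2 + sqrt(3)/2.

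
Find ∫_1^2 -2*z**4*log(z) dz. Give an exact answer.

Integrate by parts once (u = ln z, dv = -2*z**4 dz).
An antiderivative is F(z) = -2*z**5*(5*log(z) - 1)/25.
Then F(2) - F(1) = (64/25 - 64*log(2)/5) - (2/25) = 62/25 - 64*log(2)/5.

62/25 - 64*log(2)/5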